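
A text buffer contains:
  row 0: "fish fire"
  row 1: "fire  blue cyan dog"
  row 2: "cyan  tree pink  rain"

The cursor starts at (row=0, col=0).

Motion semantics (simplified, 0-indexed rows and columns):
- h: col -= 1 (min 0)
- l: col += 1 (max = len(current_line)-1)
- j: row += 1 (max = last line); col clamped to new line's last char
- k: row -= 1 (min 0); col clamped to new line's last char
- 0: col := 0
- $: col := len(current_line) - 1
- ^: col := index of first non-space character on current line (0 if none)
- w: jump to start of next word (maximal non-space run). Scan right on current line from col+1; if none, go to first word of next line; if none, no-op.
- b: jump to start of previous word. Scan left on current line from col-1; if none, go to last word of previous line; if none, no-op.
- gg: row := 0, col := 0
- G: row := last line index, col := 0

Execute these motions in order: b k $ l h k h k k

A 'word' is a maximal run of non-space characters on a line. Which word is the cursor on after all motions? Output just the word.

After 1 (b): row=0 col=0 char='f'
After 2 (k): row=0 col=0 char='f'
After 3 ($): row=0 col=8 char='e'
After 4 (l): row=0 col=8 char='e'
After 5 (h): row=0 col=7 char='r'
After 6 (k): row=0 col=7 char='r'
After 7 (h): row=0 col=6 char='i'
After 8 (k): row=0 col=6 char='i'
After 9 (k): row=0 col=6 char='i'

Answer: fire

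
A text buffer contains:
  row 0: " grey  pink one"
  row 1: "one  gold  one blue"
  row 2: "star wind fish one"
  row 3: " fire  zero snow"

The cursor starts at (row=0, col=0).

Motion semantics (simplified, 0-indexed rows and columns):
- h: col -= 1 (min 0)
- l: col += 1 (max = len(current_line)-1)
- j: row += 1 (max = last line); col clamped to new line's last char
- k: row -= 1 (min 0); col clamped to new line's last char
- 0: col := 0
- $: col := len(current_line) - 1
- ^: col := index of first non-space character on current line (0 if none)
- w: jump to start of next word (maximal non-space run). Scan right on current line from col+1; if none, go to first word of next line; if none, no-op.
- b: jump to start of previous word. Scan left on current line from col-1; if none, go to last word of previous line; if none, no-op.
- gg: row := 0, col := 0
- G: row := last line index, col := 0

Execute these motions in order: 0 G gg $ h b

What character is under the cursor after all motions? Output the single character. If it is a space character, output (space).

Answer: o

Derivation:
After 1 (0): row=0 col=0 char='_'
After 2 (G): row=3 col=0 char='_'
After 3 (gg): row=0 col=0 char='_'
After 4 ($): row=0 col=14 char='e'
After 5 (h): row=0 col=13 char='n'
After 6 (b): row=0 col=12 char='o'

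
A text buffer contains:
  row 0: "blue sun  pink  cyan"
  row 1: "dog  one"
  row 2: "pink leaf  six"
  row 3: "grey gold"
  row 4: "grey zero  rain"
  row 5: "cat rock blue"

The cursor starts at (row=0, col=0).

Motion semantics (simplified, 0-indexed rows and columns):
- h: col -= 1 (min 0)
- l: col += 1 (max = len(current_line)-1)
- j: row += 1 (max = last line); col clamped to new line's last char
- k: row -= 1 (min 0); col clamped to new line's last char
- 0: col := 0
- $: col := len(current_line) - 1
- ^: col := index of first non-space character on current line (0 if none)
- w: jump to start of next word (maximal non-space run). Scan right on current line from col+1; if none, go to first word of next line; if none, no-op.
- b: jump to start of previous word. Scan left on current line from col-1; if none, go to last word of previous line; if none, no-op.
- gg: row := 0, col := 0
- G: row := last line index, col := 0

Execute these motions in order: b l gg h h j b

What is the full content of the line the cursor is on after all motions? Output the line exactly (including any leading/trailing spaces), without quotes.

Answer: blue sun  pink  cyan

Derivation:
After 1 (b): row=0 col=0 char='b'
After 2 (l): row=0 col=1 char='l'
After 3 (gg): row=0 col=0 char='b'
After 4 (h): row=0 col=0 char='b'
After 5 (h): row=0 col=0 char='b'
After 6 (j): row=1 col=0 char='d'
After 7 (b): row=0 col=16 char='c'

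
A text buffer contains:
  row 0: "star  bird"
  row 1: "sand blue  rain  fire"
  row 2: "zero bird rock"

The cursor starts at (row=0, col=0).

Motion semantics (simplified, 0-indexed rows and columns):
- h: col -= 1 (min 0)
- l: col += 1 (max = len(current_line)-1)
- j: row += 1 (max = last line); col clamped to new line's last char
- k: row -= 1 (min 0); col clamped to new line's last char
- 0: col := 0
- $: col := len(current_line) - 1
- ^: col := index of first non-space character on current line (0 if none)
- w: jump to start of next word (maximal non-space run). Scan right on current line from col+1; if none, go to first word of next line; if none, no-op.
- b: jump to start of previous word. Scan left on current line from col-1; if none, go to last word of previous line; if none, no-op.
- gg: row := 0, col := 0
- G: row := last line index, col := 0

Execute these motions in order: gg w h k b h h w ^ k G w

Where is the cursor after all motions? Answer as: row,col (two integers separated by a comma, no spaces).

After 1 (gg): row=0 col=0 char='s'
After 2 (w): row=0 col=6 char='b'
After 3 (h): row=0 col=5 char='_'
After 4 (k): row=0 col=5 char='_'
After 5 (b): row=0 col=0 char='s'
After 6 (h): row=0 col=0 char='s'
After 7 (h): row=0 col=0 char='s'
After 8 (w): row=0 col=6 char='b'
After 9 (^): row=0 col=0 char='s'
After 10 (k): row=0 col=0 char='s'
After 11 (G): row=2 col=0 char='z'
After 12 (w): row=2 col=5 char='b'

Answer: 2,5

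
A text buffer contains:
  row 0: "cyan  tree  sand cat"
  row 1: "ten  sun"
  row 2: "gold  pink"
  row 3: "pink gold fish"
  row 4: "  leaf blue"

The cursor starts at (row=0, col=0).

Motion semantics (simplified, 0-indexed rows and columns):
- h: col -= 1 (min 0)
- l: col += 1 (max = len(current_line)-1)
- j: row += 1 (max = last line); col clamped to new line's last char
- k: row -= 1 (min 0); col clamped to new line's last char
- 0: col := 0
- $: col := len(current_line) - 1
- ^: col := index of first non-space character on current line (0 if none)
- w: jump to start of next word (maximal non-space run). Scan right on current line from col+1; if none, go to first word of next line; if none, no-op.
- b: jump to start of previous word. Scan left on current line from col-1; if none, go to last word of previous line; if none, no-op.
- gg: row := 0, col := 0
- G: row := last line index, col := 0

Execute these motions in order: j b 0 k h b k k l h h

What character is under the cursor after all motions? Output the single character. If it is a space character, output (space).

After 1 (j): row=1 col=0 char='t'
After 2 (b): row=0 col=17 char='c'
After 3 (0): row=0 col=0 char='c'
After 4 (k): row=0 col=0 char='c'
After 5 (h): row=0 col=0 char='c'
After 6 (b): row=0 col=0 char='c'
After 7 (k): row=0 col=0 char='c'
After 8 (k): row=0 col=0 char='c'
After 9 (l): row=0 col=1 char='y'
After 10 (h): row=0 col=0 char='c'
After 11 (h): row=0 col=0 char='c'

Answer: c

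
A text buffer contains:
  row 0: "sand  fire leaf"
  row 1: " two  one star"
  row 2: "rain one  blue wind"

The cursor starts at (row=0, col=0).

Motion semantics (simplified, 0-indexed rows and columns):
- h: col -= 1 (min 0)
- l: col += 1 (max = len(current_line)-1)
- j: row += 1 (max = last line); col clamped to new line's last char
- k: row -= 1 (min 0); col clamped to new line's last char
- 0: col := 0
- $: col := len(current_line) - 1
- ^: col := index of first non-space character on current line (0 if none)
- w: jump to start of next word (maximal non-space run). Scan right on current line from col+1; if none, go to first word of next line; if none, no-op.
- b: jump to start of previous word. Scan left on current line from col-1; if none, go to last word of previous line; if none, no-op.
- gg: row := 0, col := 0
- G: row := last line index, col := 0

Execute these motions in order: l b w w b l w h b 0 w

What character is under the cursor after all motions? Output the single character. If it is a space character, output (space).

After 1 (l): row=0 col=1 char='a'
After 2 (b): row=0 col=0 char='s'
After 3 (w): row=0 col=6 char='f'
After 4 (w): row=0 col=11 char='l'
After 5 (b): row=0 col=6 char='f'
After 6 (l): row=0 col=7 char='i'
After 7 (w): row=0 col=11 char='l'
After 8 (h): row=0 col=10 char='_'
After 9 (b): row=0 col=6 char='f'
After 10 (0): row=0 col=0 char='s'
After 11 (w): row=0 col=6 char='f'

Answer: f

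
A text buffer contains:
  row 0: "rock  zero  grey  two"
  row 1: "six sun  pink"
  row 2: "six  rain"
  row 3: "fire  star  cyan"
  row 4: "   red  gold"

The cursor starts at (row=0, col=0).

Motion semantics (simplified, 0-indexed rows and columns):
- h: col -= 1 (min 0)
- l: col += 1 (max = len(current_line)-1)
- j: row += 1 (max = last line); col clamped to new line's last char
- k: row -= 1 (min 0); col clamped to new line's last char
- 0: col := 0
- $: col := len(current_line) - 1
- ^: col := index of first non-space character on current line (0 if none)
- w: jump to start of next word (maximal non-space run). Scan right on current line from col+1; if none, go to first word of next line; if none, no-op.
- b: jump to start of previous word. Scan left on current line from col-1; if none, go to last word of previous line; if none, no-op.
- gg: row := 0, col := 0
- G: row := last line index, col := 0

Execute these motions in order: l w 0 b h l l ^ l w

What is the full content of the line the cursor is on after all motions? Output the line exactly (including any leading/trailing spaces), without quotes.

Answer: rock  zero  grey  two

Derivation:
After 1 (l): row=0 col=1 char='o'
After 2 (w): row=0 col=6 char='z'
After 3 (0): row=0 col=0 char='r'
After 4 (b): row=0 col=0 char='r'
After 5 (h): row=0 col=0 char='r'
After 6 (l): row=0 col=1 char='o'
After 7 (l): row=0 col=2 char='c'
After 8 (^): row=0 col=0 char='r'
After 9 (l): row=0 col=1 char='o'
After 10 (w): row=0 col=6 char='z'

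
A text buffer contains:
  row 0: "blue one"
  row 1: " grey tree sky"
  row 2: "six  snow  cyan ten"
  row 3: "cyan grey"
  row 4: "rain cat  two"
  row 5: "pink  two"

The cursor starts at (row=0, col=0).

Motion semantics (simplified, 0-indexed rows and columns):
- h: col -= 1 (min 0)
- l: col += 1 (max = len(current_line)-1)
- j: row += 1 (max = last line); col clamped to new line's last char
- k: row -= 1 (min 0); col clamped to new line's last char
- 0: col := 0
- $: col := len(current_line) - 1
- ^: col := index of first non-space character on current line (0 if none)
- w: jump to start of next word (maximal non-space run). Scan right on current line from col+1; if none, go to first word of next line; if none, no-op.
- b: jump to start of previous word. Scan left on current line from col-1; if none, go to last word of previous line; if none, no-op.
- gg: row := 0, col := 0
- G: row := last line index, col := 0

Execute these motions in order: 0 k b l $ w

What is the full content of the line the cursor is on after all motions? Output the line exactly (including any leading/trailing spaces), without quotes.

Answer:  grey tree sky

Derivation:
After 1 (0): row=0 col=0 char='b'
After 2 (k): row=0 col=0 char='b'
After 3 (b): row=0 col=0 char='b'
After 4 (l): row=0 col=1 char='l'
After 5 ($): row=0 col=7 char='e'
After 6 (w): row=1 col=1 char='g'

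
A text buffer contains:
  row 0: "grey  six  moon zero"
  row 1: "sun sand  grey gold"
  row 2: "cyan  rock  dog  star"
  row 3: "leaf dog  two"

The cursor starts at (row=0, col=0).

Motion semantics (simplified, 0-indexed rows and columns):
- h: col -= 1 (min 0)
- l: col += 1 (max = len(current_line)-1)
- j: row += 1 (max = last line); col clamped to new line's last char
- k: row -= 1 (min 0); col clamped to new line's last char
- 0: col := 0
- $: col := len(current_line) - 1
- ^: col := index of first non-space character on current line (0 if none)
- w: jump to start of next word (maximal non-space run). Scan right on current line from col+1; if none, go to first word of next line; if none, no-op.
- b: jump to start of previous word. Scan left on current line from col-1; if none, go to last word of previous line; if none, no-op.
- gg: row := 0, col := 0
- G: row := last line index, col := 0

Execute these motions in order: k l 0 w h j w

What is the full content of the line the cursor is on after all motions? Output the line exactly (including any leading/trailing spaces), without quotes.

After 1 (k): row=0 col=0 char='g'
After 2 (l): row=0 col=1 char='r'
After 3 (0): row=0 col=0 char='g'
After 4 (w): row=0 col=6 char='s'
After 5 (h): row=0 col=5 char='_'
After 6 (j): row=1 col=5 char='a'
After 7 (w): row=1 col=10 char='g'

Answer: sun sand  grey gold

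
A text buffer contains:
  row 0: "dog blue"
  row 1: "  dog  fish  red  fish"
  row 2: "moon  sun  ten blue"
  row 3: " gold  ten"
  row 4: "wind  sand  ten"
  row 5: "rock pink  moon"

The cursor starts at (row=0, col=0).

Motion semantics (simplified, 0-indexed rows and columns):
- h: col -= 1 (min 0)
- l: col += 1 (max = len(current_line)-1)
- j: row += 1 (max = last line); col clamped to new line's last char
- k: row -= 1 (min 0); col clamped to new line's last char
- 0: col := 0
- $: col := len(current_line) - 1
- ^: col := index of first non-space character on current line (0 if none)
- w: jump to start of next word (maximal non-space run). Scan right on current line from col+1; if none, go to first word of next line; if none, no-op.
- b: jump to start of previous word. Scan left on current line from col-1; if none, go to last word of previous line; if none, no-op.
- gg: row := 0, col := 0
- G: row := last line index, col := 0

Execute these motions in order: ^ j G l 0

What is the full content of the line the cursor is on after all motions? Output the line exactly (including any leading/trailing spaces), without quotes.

Answer: rock pink  moon

Derivation:
After 1 (^): row=0 col=0 char='d'
After 2 (j): row=1 col=0 char='_'
After 3 (G): row=5 col=0 char='r'
After 4 (l): row=5 col=1 char='o'
After 5 (0): row=5 col=0 char='r'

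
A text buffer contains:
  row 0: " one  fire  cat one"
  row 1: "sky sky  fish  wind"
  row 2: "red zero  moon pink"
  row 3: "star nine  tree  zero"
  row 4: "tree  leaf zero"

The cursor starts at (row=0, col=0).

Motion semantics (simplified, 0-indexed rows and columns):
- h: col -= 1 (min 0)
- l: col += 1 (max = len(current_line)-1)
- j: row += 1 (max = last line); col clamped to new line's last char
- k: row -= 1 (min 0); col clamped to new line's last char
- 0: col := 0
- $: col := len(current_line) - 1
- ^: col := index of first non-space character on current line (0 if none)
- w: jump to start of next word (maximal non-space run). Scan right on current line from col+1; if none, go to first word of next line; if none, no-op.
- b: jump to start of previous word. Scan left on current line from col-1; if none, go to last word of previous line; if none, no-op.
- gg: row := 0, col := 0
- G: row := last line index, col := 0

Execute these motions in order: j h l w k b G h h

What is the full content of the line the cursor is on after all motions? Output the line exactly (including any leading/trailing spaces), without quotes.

Answer: tree  leaf zero

Derivation:
After 1 (j): row=1 col=0 char='s'
After 2 (h): row=1 col=0 char='s'
After 3 (l): row=1 col=1 char='k'
After 4 (w): row=1 col=4 char='s'
After 5 (k): row=0 col=4 char='_'
After 6 (b): row=0 col=1 char='o'
After 7 (G): row=4 col=0 char='t'
After 8 (h): row=4 col=0 char='t'
After 9 (h): row=4 col=0 char='t'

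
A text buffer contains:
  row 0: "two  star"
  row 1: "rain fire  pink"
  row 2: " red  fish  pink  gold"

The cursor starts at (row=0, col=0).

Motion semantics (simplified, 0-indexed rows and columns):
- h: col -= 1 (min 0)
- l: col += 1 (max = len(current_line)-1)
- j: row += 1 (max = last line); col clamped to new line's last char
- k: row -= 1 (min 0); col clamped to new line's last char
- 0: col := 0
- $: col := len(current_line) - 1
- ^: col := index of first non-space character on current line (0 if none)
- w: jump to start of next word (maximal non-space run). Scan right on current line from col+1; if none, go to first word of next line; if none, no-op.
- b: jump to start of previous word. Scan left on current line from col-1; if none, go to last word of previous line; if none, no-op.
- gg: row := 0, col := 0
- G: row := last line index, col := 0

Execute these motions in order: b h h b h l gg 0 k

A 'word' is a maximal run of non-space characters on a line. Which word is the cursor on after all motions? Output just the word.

Answer: two

Derivation:
After 1 (b): row=0 col=0 char='t'
After 2 (h): row=0 col=0 char='t'
After 3 (h): row=0 col=0 char='t'
After 4 (b): row=0 col=0 char='t'
After 5 (h): row=0 col=0 char='t'
After 6 (l): row=0 col=1 char='w'
After 7 (gg): row=0 col=0 char='t'
After 8 (0): row=0 col=0 char='t'
After 9 (k): row=0 col=0 char='t'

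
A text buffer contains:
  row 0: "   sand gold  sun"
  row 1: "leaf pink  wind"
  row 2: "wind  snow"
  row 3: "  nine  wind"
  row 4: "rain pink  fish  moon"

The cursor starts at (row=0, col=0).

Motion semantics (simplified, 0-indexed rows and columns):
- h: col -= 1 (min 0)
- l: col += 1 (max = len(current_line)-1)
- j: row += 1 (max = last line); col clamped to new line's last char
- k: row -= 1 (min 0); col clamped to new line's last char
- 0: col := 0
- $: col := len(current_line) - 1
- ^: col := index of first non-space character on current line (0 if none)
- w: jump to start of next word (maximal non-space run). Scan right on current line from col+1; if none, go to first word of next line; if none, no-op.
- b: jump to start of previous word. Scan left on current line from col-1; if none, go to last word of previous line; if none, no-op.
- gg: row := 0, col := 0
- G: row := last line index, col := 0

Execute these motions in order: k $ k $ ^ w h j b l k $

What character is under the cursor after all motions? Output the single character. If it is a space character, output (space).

Answer: n

Derivation:
After 1 (k): row=0 col=0 char='_'
After 2 ($): row=0 col=16 char='n'
After 3 (k): row=0 col=16 char='n'
After 4 ($): row=0 col=16 char='n'
After 5 (^): row=0 col=3 char='s'
After 6 (w): row=0 col=8 char='g'
After 7 (h): row=0 col=7 char='_'
After 8 (j): row=1 col=7 char='n'
After 9 (b): row=1 col=5 char='p'
After 10 (l): row=1 col=6 char='i'
After 11 (k): row=0 col=6 char='d'
After 12 ($): row=0 col=16 char='n'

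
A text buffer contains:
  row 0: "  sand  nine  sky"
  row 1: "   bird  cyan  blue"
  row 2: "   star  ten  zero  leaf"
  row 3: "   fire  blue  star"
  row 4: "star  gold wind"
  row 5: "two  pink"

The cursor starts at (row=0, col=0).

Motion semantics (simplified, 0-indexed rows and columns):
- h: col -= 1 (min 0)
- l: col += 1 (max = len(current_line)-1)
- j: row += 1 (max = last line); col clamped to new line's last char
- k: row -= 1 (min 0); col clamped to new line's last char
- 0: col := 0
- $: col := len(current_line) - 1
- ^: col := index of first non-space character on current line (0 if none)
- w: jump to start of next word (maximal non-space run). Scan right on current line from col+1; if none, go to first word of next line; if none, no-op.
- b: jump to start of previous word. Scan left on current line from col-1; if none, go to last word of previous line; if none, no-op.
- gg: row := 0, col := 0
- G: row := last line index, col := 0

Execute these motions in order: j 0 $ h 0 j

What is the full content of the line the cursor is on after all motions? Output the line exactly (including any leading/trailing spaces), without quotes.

After 1 (j): row=1 col=0 char='_'
After 2 (0): row=1 col=0 char='_'
After 3 ($): row=1 col=18 char='e'
After 4 (h): row=1 col=17 char='u'
After 5 (0): row=1 col=0 char='_'
After 6 (j): row=2 col=0 char='_'

Answer:    star  ten  zero  leaf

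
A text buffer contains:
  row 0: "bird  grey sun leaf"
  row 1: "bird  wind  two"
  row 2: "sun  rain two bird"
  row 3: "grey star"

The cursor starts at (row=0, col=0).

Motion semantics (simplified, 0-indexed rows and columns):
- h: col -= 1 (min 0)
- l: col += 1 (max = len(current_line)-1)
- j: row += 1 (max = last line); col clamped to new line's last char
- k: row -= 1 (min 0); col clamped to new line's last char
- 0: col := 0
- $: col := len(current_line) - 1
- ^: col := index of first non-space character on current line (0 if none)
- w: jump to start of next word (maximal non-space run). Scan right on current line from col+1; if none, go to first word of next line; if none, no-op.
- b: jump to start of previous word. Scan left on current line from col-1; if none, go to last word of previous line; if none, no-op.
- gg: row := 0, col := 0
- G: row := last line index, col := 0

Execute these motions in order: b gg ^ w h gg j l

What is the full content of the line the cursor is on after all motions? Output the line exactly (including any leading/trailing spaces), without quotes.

Answer: bird  wind  two

Derivation:
After 1 (b): row=0 col=0 char='b'
After 2 (gg): row=0 col=0 char='b'
After 3 (^): row=0 col=0 char='b'
After 4 (w): row=0 col=6 char='g'
After 5 (h): row=0 col=5 char='_'
After 6 (gg): row=0 col=0 char='b'
After 7 (j): row=1 col=0 char='b'
After 8 (l): row=1 col=1 char='i'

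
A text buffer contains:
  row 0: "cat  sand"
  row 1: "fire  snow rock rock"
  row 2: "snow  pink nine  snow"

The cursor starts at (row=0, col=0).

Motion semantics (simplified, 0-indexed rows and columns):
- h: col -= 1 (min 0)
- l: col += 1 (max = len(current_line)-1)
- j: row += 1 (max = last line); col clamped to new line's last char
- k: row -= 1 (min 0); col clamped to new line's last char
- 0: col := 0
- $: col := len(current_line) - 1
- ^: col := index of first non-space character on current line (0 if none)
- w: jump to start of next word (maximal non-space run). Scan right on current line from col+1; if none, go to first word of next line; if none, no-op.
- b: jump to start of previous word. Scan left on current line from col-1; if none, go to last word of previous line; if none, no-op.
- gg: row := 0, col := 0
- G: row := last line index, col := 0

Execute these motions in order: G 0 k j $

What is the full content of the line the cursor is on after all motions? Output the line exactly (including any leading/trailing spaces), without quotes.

After 1 (G): row=2 col=0 char='s'
After 2 (0): row=2 col=0 char='s'
After 3 (k): row=1 col=0 char='f'
After 4 (j): row=2 col=0 char='s'
After 5 ($): row=2 col=20 char='w'

Answer: snow  pink nine  snow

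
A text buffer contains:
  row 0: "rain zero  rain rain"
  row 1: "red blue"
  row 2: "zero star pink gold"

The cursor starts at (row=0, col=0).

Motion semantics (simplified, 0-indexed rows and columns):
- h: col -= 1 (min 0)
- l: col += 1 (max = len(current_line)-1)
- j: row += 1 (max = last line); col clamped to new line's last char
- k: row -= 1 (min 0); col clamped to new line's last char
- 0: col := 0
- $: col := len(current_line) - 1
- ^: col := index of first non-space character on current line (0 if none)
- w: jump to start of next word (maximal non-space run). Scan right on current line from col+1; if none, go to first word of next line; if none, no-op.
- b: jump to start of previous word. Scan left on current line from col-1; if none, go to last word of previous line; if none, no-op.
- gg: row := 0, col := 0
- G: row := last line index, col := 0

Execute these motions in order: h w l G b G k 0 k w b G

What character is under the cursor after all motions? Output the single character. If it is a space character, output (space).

After 1 (h): row=0 col=0 char='r'
After 2 (w): row=0 col=5 char='z'
After 3 (l): row=0 col=6 char='e'
After 4 (G): row=2 col=0 char='z'
After 5 (b): row=1 col=4 char='b'
After 6 (G): row=2 col=0 char='z'
After 7 (k): row=1 col=0 char='r'
After 8 (0): row=1 col=0 char='r'
After 9 (k): row=0 col=0 char='r'
After 10 (w): row=0 col=5 char='z'
After 11 (b): row=0 col=0 char='r'
After 12 (G): row=2 col=0 char='z'

Answer: z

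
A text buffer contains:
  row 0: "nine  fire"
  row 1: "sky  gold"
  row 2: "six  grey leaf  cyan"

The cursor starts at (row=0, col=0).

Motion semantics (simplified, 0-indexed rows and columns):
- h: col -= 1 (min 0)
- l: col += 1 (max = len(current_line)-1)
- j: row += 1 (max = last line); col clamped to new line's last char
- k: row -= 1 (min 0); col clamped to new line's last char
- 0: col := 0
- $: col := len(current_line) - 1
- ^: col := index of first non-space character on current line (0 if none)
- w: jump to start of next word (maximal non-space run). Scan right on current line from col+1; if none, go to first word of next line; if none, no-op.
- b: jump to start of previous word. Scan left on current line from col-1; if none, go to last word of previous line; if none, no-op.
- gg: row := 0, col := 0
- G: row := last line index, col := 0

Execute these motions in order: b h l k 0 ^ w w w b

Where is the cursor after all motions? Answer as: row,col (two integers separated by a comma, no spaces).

After 1 (b): row=0 col=0 char='n'
After 2 (h): row=0 col=0 char='n'
After 3 (l): row=0 col=1 char='i'
After 4 (k): row=0 col=1 char='i'
After 5 (0): row=0 col=0 char='n'
After 6 (^): row=0 col=0 char='n'
After 7 (w): row=0 col=6 char='f'
After 8 (w): row=1 col=0 char='s'
After 9 (w): row=1 col=5 char='g'
After 10 (b): row=1 col=0 char='s'

Answer: 1,0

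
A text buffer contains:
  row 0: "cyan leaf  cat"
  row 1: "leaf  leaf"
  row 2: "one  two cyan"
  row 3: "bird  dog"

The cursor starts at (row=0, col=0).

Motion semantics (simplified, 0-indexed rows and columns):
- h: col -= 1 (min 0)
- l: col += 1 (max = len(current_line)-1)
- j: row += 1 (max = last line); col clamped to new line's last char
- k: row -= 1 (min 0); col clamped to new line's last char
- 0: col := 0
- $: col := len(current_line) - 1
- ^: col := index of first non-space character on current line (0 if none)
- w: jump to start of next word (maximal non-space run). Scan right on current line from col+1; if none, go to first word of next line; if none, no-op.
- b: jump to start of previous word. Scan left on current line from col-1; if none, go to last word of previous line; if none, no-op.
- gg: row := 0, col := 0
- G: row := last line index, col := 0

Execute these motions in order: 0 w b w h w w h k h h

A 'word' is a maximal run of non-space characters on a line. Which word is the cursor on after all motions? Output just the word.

Answer: leaf

Derivation:
After 1 (0): row=0 col=0 char='c'
After 2 (w): row=0 col=5 char='l'
After 3 (b): row=0 col=0 char='c'
After 4 (w): row=0 col=5 char='l'
After 5 (h): row=0 col=4 char='_'
After 6 (w): row=0 col=5 char='l'
After 7 (w): row=0 col=11 char='c'
After 8 (h): row=0 col=10 char='_'
After 9 (k): row=0 col=10 char='_'
After 10 (h): row=0 col=9 char='_'
After 11 (h): row=0 col=8 char='f'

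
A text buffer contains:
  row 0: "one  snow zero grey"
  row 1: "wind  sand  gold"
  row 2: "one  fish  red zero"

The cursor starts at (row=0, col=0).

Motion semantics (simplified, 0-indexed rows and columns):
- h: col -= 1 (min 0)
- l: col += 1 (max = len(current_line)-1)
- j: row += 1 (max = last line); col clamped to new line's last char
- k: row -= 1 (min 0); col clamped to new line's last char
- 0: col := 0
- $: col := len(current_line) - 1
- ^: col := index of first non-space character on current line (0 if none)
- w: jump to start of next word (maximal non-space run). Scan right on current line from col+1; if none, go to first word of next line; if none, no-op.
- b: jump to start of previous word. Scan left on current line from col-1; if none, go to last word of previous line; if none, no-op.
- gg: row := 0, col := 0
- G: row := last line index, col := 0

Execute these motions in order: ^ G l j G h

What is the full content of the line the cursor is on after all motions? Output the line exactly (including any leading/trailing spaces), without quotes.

After 1 (^): row=0 col=0 char='o'
After 2 (G): row=2 col=0 char='o'
After 3 (l): row=2 col=1 char='n'
After 4 (j): row=2 col=1 char='n'
After 5 (G): row=2 col=0 char='o'
After 6 (h): row=2 col=0 char='o'

Answer: one  fish  red zero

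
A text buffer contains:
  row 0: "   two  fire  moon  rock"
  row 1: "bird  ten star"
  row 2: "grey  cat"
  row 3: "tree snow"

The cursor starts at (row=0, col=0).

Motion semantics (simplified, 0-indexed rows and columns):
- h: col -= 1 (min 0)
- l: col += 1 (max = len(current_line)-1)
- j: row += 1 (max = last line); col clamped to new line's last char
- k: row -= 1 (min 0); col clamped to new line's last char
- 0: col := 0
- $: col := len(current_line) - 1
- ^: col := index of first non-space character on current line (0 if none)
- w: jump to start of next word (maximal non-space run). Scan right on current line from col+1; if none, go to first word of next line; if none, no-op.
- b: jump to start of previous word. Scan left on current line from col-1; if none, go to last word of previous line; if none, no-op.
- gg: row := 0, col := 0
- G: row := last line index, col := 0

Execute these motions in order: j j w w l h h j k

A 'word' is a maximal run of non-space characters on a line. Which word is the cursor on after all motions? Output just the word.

Answer: grey

Derivation:
After 1 (j): row=1 col=0 char='b'
After 2 (j): row=2 col=0 char='g'
After 3 (w): row=2 col=6 char='c'
After 4 (w): row=3 col=0 char='t'
After 5 (l): row=3 col=1 char='r'
After 6 (h): row=3 col=0 char='t'
After 7 (h): row=3 col=0 char='t'
After 8 (j): row=3 col=0 char='t'
After 9 (k): row=2 col=0 char='g'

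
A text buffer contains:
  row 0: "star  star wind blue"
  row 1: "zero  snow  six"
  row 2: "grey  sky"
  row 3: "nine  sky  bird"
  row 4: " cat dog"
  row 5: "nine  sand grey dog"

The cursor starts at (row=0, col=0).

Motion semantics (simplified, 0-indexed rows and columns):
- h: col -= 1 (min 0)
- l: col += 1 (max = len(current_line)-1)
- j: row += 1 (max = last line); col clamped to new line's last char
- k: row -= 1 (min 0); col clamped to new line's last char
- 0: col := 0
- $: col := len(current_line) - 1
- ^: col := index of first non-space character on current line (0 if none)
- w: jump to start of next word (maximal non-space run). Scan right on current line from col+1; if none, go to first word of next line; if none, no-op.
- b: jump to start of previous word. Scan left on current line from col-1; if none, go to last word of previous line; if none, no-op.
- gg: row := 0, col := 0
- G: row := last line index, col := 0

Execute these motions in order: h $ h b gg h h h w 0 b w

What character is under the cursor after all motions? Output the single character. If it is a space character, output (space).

After 1 (h): row=0 col=0 char='s'
After 2 ($): row=0 col=19 char='e'
After 3 (h): row=0 col=18 char='u'
After 4 (b): row=0 col=16 char='b'
After 5 (gg): row=0 col=0 char='s'
After 6 (h): row=0 col=0 char='s'
After 7 (h): row=0 col=0 char='s'
After 8 (h): row=0 col=0 char='s'
After 9 (w): row=0 col=6 char='s'
After 10 (0): row=0 col=0 char='s'
After 11 (b): row=0 col=0 char='s'
After 12 (w): row=0 col=6 char='s'

Answer: s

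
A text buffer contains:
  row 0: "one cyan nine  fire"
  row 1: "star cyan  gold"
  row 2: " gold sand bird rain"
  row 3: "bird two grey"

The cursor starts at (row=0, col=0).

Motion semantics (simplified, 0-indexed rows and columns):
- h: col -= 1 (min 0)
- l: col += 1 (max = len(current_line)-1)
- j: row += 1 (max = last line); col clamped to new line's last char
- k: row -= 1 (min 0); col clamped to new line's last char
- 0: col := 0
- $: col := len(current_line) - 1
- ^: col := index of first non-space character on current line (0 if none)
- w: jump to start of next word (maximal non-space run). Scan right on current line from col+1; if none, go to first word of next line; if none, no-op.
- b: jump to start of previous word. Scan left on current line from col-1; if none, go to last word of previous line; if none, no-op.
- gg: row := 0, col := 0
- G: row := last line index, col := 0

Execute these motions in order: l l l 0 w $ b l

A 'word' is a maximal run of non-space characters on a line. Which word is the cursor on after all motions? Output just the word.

Answer: fire

Derivation:
After 1 (l): row=0 col=1 char='n'
After 2 (l): row=0 col=2 char='e'
After 3 (l): row=0 col=3 char='_'
After 4 (0): row=0 col=0 char='o'
After 5 (w): row=0 col=4 char='c'
After 6 ($): row=0 col=18 char='e'
After 7 (b): row=0 col=15 char='f'
After 8 (l): row=0 col=16 char='i'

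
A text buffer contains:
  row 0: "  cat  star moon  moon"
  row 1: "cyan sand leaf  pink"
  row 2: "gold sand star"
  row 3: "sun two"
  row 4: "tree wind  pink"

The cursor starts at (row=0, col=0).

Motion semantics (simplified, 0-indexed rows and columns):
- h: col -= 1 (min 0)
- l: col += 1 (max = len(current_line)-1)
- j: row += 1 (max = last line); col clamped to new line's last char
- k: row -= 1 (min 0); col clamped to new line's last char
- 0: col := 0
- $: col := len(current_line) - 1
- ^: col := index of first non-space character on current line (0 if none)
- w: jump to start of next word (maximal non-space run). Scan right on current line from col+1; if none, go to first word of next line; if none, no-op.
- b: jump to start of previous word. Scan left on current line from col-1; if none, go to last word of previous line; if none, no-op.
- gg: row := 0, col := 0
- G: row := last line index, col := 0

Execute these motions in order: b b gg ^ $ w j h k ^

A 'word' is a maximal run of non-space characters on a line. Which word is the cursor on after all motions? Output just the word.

Answer: cyan

Derivation:
After 1 (b): row=0 col=0 char='_'
After 2 (b): row=0 col=0 char='_'
After 3 (gg): row=0 col=0 char='_'
After 4 (^): row=0 col=2 char='c'
After 5 ($): row=0 col=21 char='n'
After 6 (w): row=1 col=0 char='c'
After 7 (j): row=2 col=0 char='g'
After 8 (h): row=2 col=0 char='g'
After 9 (k): row=1 col=0 char='c'
After 10 (^): row=1 col=0 char='c'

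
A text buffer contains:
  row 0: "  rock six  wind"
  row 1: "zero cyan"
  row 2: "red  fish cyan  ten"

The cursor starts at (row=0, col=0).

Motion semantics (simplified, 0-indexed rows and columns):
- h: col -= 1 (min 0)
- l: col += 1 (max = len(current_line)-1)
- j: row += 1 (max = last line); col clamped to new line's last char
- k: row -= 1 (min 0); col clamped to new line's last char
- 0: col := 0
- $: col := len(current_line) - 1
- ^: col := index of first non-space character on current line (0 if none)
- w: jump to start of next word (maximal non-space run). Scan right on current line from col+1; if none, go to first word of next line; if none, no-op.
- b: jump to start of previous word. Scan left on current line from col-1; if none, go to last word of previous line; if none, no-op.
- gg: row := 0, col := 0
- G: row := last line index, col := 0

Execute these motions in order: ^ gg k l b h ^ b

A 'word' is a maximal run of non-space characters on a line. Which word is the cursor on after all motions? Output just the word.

After 1 (^): row=0 col=2 char='r'
After 2 (gg): row=0 col=0 char='_'
After 3 (k): row=0 col=0 char='_'
After 4 (l): row=0 col=1 char='_'
After 5 (b): row=0 col=1 char='_'
After 6 (h): row=0 col=0 char='_'
After 7 (^): row=0 col=2 char='r'
After 8 (b): row=0 col=2 char='r'

Answer: rock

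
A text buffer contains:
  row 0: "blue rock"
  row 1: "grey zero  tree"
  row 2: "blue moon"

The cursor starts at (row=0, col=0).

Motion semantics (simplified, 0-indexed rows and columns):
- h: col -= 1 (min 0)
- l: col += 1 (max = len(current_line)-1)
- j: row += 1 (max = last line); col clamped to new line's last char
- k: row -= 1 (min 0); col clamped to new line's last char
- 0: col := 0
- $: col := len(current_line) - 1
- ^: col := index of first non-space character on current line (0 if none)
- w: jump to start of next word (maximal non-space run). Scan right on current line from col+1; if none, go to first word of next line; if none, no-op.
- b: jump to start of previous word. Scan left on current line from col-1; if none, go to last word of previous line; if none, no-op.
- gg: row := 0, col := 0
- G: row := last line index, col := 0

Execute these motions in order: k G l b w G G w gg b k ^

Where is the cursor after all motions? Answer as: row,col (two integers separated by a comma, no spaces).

Answer: 0,0

Derivation:
After 1 (k): row=0 col=0 char='b'
After 2 (G): row=2 col=0 char='b'
After 3 (l): row=2 col=1 char='l'
After 4 (b): row=2 col=0 char='b'
After 5 (w): row=2 col=5 char='m'
After 6 (G): row=2 col=0 char='b'
After 7 (G): row=2 col=0 char='b'
After 8 (w): row=2 col=5 char='m'
After 9 (gg): row=0 col=0 char='b'
After 10 (b): row=0 col=0 char='b'
After 11 (k): row=0 col=0 char='b'
After 12 (^): row=0 col=0 char='b'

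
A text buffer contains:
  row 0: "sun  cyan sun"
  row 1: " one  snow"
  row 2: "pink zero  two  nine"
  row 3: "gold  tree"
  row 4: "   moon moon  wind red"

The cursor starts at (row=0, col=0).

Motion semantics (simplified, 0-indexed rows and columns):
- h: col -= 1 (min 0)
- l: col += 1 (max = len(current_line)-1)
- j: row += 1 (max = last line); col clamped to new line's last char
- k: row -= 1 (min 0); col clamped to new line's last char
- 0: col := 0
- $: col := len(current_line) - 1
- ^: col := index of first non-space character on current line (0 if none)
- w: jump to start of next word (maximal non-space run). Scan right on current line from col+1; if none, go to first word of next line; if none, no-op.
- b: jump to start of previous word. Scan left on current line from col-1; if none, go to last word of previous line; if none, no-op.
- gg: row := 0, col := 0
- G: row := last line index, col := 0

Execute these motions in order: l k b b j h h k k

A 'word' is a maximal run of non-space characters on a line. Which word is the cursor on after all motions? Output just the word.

After 1 (l): row=0 col=1 char='u'
After 2 (k): row=0 col=1 char='u'
After 3 (b): row=0 col=0 char='s'
After 4 (b): row=0 col=0 char='s'
After 5 (j): row=1 col=0 char='_'
After 6 (h): row=1 col=0 char='_'
After 7 (h): row=1 col=0 char='_'
After 8 (k): row=0 col=0 char='s'
After 9 (k): row=0 col=0 char='s'

Answer: sun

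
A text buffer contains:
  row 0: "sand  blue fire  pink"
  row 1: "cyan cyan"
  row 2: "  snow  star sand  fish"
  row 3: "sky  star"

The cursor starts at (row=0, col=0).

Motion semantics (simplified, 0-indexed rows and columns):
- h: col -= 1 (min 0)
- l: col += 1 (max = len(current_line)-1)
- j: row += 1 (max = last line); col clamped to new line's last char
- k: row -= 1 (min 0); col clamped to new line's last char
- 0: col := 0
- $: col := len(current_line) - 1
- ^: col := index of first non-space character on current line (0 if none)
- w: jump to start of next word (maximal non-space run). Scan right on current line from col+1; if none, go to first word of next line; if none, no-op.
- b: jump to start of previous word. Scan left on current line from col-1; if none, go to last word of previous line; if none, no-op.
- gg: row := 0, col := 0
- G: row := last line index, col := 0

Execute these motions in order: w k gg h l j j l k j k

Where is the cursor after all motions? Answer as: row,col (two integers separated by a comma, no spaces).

After 1 (w): row=0 col=6 char='b'
After 2 (k): row=0 col=6 char='b'
After 3 (gg): row=0 col=0 char='s'
After 4 (h): row=0 col=0 char='s'
After 5 (l): row=0 col=1 char='a'
After 6 (j): row=1 col=1 char='y'
After 7 (j): row=2 col=1 char='_'
After 8 (l): row=2 col=2 char='s'
After 9 (k): row=1 col=2 char='a'
After 10 (j): row=2 col=2 char='s'
After 11 (k): row=1 col=2 char='a'

Answer: 1,2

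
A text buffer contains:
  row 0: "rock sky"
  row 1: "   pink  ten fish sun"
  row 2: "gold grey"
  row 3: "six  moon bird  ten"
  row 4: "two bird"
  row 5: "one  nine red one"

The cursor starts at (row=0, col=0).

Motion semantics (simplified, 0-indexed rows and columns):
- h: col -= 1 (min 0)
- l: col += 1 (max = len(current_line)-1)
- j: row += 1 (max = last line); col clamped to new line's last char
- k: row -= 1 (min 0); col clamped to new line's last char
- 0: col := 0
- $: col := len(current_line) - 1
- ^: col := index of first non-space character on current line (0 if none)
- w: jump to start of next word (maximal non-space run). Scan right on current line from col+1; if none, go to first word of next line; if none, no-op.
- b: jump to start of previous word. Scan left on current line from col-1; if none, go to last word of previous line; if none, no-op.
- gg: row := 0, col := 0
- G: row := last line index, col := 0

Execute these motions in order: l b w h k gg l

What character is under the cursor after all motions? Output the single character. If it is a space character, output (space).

Answer: o

Derivation:
After 1 (l): row=0 col=1 char='o'
After 2 (b): row=0 col=0 char='r'
After 3 (w): row=0 col=5 char='s'
After 4 (h): row=0 col=4 char='_'
After 5 (k): row=0 col=4 char='_'
After 6 (gg): row=0 col=0 char='r'
After 7 (l): row=0 col=1 char='o'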